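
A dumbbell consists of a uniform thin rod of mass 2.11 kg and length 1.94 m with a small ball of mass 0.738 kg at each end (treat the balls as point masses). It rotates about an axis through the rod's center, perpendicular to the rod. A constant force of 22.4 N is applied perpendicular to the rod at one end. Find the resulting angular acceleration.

I_rod = (1/12)ML² = (1/12)(2.11)(1.94)² = 0.6618 kg·m².
I_balls = 2·m·(L/2)² = 2(0.738)(0.9700)² = 1.389 kg·m².
Total I = 2.051 kg·m².
τ = F·(L/2) = (22.4)(0.970) = 21.73 N·m.
α = τ/I = 21.73/2.051 = 10.60 rad/s².

α ≈ 10.6 rad/s²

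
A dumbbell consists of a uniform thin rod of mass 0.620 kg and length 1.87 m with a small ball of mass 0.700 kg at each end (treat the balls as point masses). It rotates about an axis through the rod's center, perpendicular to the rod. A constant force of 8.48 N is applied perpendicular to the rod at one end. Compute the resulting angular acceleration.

I_rod = (1/12)ML² = (1/12)(0.620)(1.87)² = 0.1807 kg·m².
I_balls = 2·m·(L/2)² = 2(0.700)(0.9350)² = 1.224 kg·m².
Total I = 1.405 kg·m².
τ = F·(L/2) = (8.48)(0.935) = 7.929 N·m.
α = τ/I = 7.929/1.405 = 5.645 rad/s².

α ≈ 5.64 rad/s²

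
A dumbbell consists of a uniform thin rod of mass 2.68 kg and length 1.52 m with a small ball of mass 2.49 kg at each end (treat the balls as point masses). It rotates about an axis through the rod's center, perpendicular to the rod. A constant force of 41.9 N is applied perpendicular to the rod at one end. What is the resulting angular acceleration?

I_rod = (1/12)ML² = (1/12)(2.68)(1.52)² = 0.5160 kg·m².
I_balls = 2·m·(L/2)² = 2(2.49)(0.7600)² = 2.876 kg·m².
Total I = 3.392 kg·m².
τ = F·(L/2) = (41.9)(0.760) = 31.84 N·m.
α = τ/I = 31.84/3.392 = 9.387 rad/s².

α ≈ 9.39 rad/s²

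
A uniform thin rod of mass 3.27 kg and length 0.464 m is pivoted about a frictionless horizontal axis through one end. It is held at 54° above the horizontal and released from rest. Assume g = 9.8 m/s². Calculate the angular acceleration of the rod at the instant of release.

About the pivot, I = (1/3)ML² = (1/3)(3.27)(0.464)² = 0.2347 kg·m².
The weight acts at the center, a distance L/2 = 0.2320 m from the pivot; τ = Mg(L/2) cos 54° = 4.370 N·m.
α = τ/I = 4.370/0.2347 = 18.62 rad/s².

α ≈ 18.6 rad/s²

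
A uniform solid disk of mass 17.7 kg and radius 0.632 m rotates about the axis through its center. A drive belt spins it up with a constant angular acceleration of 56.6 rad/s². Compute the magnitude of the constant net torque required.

I = ½MR² = (1/2)(17.7)(0.632)² = 3.535 kg·m².
τ = Iα = (3.535)(56.60) = 200.1 N·m.

τ ≈ 200 N·m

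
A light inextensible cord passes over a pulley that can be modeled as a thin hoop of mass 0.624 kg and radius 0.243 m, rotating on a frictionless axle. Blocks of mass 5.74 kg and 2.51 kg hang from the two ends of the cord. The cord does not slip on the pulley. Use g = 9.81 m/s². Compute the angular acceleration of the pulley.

α ≈ 14.7 rad/s²

I = MR² = (0.624)(0.243)² = 0.03685 kg·m².
Heavier block: m₁g − T₁ = m₁a. Lighter block: T₂ − m₂g = m₂a.
Pulley: (T₁ − T₂)R = Iα = I(a/R), so T₁ − T₂ = (I/R²)a = 1·M_p a = 0.6240·a.
Adding the three: (m₁ − m₂)g = (m₁ + m₂ + 0.6240)a, so a = (5.74 − 2.51)(9.81)/(5.74 + 2.51 + 0.6240) = 3.571 m/s².
α = a/R = 3.571/0.243 = 14.69 rad/s².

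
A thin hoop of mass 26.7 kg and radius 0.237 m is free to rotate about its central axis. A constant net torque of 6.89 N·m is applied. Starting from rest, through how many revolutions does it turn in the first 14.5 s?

I = MR² = (26.7)(0.237)² = 1.500 kg·m².
α = τ/I = 6.89/1.500 = 4.594 rad/s².
θ = ½αt² = ½(4.594)(14.5)² = 483.0 rad.
Revolutions = θ/(2π) = 76.87.

≈ 76.9 revolutions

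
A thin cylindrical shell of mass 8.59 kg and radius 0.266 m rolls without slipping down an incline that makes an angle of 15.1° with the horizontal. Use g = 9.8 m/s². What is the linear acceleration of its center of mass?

a ≈ 1.28 m/s²

Translation along the incline: Mg sinθ − f = Ma.
Rotation about the center: fR = Iα with I = MR². No-slip gives a = αR, so f = (I/R²)a = M a.
Substituting: Mg sinθ = (1 + 1.000)Ma, so a = g sinθ/(1 + 1.000) = (9.8) sin 15.1° / 2.000 = 1.276 m/s².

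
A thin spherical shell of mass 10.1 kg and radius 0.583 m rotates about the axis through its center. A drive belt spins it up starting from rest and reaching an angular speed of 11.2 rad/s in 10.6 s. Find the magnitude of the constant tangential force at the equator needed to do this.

I = (2/3)MR² = (2/3)(10.1)(0.583)² = 2.289 kg·m².
α = Δω/Δt = (11.2 − 0)/10.6 = 1.057 rad/s².
The required torque is τ = Iα = (2.289)(1.057) = 2.418 N·m.
A tangential force at the equator gives τ = FR, so F = τ/R = 2.418/0.583 = 4.148 N.

F ≈ 4.15 N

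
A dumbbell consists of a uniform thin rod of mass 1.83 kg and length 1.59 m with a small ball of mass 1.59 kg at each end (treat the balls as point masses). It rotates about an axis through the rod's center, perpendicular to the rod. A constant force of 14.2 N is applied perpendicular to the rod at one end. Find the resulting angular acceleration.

α ≈ 4.71 rad/s²

I_rod = (1/12)ML² = (1/12)(1.83)(1.59)² = 0.3855 kg·m².
I_balls = 2·m·(L/2)² = 2(1.59)(0.7950)² = 2.010 kg·m².
Total I = 2.395 kg·m².
τ = F·(L/2) = (14.2)(0.795) = 11.29 N·m.
α = τ/I = 11.29/2.395 = 4.713 rad/s².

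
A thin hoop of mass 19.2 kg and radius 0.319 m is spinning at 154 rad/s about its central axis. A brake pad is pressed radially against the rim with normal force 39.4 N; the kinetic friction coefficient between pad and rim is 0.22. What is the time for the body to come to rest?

t ≈ 109 s

I = MR² = (19.2)(0.319)² = 1.954 kg·m².
Friction force f = μN = (0.22)(39.4) = 8.668 N at the rim; torque magnitude τ = fR = 2.765 N·m, opposing ω.
|α| = τ/I = 2.765/1.954 = 1.415 rad/s² (deceleration).
0 = ω₀ − |α|t ⇒ t = ω₀/|α| = 154/1.415 = 108.8 s.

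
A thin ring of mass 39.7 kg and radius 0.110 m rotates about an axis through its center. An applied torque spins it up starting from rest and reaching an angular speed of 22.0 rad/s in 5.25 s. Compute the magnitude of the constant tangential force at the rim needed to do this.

I = MR² = (39.7)(0.110)² = 0.4804 kg·m².
α = Δω/Δt = (22.0 − 0)/5.25 = 4.190 rad/s².
The required torque is τ = Iα = (0.4804)(4.190) = 2.013 N·m.
A tangential force at the rim gives τ = FR, so F = τ/R = 2.013/0.110 = 18.30 N.

F ≈ 18.3 N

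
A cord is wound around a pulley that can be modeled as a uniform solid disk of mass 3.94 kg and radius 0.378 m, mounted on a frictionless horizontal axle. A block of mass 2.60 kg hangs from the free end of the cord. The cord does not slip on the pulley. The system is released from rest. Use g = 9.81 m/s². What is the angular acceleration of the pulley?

α ≈ 14.8 rad/s²

I = ½MR² = (1/2)(3.94)(0.378)² = 0.2815 kg·m².
Block: mg − T = ma. Pulley: TR = Iα. No-slip: a = αR, so T = (I/R²)a = 1.970·a.
Then mg = (m + 1.970)a, so a = (2.60)(9.81)/(2.60 + 1.970) = 5.581 m/s².
α = a/R = 5.581/0.378 = 14.77 rad/s².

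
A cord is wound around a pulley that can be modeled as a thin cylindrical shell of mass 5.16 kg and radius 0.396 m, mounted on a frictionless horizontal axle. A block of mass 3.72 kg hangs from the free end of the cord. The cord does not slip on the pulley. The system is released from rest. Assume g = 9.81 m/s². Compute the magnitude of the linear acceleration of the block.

a ≈ 4.11 m/s²

I = MR² = (5.16)(0.396)² = 0.8092 kg·m².
Block: mg − T = ma. Pulley: TR = Iα. No-slip: a = αR, so T = (I/R²)a = 5.160·a.
Then mg = (m + 5.160)a, so a = (3.72)(9.81)/(3.72 + 5.160) = 4.110 m/s².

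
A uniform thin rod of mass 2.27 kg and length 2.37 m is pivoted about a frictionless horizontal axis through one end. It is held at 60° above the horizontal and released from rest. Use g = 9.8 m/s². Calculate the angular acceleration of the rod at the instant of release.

About the pivot, I = (1/3)ML² = (1/3)(2.27)(2.37)² = 4.250 kg·m².
The weight acts at the center, a distance L/2 = 1.185 m from the pivot; τ = Mg(L/2) cos 60° = 13.18 N·m.
α = τ/I = 13.18/4.250 = 3.101 rad/s².

α ≈ 3.10 rad/s²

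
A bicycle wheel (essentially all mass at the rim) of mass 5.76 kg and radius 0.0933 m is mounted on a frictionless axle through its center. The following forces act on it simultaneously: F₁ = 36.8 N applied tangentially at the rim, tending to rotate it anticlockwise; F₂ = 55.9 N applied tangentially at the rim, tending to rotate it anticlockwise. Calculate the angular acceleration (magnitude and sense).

I = MR² = (5.76)(0.0933)² = 0.05014 kg·m².
Taking anticlockwise as positive: τ₁ = +(36.8)(0.0933) = +3.433 N·m; τ₂ = +(55.9)(0.0933) = +5.215 N·m.
Net torque τ = 8.649 N·m.
α = τ/I = 8.649/0.05014 = 172.5 rad/s².

α ≈ 172 rad/s², anticlockwise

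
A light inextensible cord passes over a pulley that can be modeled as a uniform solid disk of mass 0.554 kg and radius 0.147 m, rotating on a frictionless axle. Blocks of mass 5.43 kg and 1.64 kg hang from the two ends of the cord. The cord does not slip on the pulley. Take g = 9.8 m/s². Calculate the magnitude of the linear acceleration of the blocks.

I = ½MR² = (1/2)(0.554)(0.147)² = 0.005986 kg·m².
Heavier block: m₁g − T₁ = m₁a. Lighter block: T₂ − m₂g = m₂a.
Pulley: (T₁ − T₂)R = Iα = I(a/R), so T₁ − T₂ = (I/R²)a = (1/2)M_p a = 0.2770·a.
Adding the three: (m₁ − m₂)g = (m₁ + m₂ + 0.2770)a, so a = (5.43 − 1.64)(9.8)/(5.43 + 1.64 + 0.2770) = 5.055 m/s².

a ≈ 5.06 m/s²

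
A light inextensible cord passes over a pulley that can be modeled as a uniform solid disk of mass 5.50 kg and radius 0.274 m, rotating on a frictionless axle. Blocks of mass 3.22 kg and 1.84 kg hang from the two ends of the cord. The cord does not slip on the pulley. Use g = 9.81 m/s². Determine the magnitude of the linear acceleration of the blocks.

I = ½MR² = (1/2)(5.50)(0.274)² = 0.2065 kg·m².
Heavier block: m₁g − T₁ = m₁a. Lighter block: T₂ − m₂g = m₂a.
Pulley: (T₁ − T₂)R = Iα = I(a/R), so T₁ − T₂ = (I/R²)a = (1/2)M_p a = 2.750·a.
Adding the three: (m₁ − m₂)g = (m₁ + m₂ + 2.750)a, so a = (3.22 − 1.84)(9.81)/(3.22 + 1.84 + 2.750) = 1.733 m/s².

a ≈ 1.73 m/s²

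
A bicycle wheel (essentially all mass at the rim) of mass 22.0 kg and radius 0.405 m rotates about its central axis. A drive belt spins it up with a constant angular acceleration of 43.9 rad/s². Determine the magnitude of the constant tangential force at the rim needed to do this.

F ≈ 391 N

I = MR² = (22.0)(0.405)² = 3.609 kg·m².
The required torque is τ = Iα = (3.609)(43.90) = 158.4 N·m.
A tangential force at the rim gives τ = FR, so F = τ/R = 158.4/0.405 = 391.1 N.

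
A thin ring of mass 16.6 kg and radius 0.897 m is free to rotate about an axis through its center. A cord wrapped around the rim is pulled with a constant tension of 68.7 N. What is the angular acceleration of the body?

I = MR² = (16.6)(0.897)² = 13.36 kg·m².
τ = F R = (68.7)(0.897) = 61.62 N·m.
Newton's second law for rotation, τ = Iα, gives α = τ/I = 61.62/13.36 = 4.614 rad/s².

α ≈ 4.61 rad/s²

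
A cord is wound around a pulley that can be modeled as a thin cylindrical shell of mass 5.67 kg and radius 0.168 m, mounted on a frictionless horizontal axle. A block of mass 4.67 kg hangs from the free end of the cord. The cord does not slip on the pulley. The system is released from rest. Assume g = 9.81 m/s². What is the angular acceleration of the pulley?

I = MR² = (5.67)(0.168)² = 0.1600 kg·m².
Block: mg − T = ma. Pulley: TR = Iα. No-slip: a = αR, so T = (I/R²)a = 5.670·a.
Then mg = (m + 5.670)a, so a = (4.67)(9.81)/(4.67 + 5.670) = 4.431 m/s².
α = a/R = 4.431/0.168 = 26.37 rad/s².

α ≈ 26.4 rad/s²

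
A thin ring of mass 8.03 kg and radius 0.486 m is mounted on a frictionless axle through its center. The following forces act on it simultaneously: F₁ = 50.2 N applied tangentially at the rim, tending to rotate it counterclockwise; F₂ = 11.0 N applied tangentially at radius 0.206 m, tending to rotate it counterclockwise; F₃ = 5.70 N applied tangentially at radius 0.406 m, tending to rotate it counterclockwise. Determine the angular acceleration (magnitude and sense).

I = MR² = (8.03)(0.486)² = 1.897 kg·m².
Taking counterclockwise as positive: τ₁ = +(50.2)(0.486) = +24.40 N·m; τ₂ = +(11.0)(0.206) = +2.266 N·m; τ₃ = +(5.70)(0.406) = +2.314 N·m.
Net torque τ = 28.98 N·m.
α = τ/I = 28.98/1.897 = 15.28 rad/s².

α ≈ 15.3 rad/s², counterclockwise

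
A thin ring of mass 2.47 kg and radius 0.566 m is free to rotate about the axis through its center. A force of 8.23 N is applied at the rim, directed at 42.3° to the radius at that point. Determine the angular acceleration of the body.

α ≈ 3.96 rad/s²

I = MR² = (2.47)(0.566)² = 0.7913 kg·m².
Only the tangential component produces torque: τ = F R sinθ = (8.23)(0.566) sin 42.3° = 3.135 N·m.
From τ = Iα: α = 3.135/0.7913 = 3.962 rad/s².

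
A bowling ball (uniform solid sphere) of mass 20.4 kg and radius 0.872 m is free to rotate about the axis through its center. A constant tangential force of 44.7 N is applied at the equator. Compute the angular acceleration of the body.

α ≈ 6.28 rad/s²

I = (2/5)MR² = (2/5)(20.4)(0.872)² = 6.205 kg·m².
τ = F R = (44.7)(0.872) = 38.98 N·m.
From τ = Iα: α = 38.98/6.205 = 6.282 rad/s².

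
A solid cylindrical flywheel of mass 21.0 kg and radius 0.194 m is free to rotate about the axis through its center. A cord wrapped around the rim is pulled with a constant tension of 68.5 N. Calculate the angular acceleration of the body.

α ≈ 33.6 rad/s²

I = ½MR² = (1/2)(21.0)(0.194)² = 0.3952 kg·m².
τ = F R = (68.5)(0.194) = 13.29 N·m.
Newton's second law for rotation, τ = Iα, gives α = τ/I = 13.29/0.3952 = 33.63 rad/s².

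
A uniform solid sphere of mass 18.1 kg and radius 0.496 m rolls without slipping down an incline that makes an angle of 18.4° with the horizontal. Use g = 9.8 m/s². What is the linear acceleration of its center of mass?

Translation along the incline: Mg sinθ − f = Ma.
Rotation about the center: fR = Iα with I = (2/5)MR². No-slip gives a = αR, so f = (I/R²)a = (2/5)M a.
Substituting: Mg sinθ = (1 + 0.4000)Ma, so a = g sinθ/(1 + 0.4000) = (9.8) sin 18.4° / 1.400 = 2.210 m/s².

a ≈ 2.21 m/s²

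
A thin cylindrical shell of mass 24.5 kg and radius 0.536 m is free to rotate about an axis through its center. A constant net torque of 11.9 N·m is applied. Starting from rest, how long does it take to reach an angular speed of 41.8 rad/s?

t ≈ 24.7 s

I = MR² = (24.5)(0.536)² = 7.039 kg·m².
α = τ/I = 11.9/7.039 = 1.691 rad/s².
ω = αt ⇒ t = ω/α = 41.8/1.691 = 24.72 s.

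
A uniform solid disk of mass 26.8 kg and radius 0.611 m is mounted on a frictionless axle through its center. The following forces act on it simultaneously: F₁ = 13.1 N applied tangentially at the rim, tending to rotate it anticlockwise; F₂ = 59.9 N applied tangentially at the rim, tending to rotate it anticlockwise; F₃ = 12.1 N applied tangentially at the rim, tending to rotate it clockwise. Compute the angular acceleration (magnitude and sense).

I = ½MR² = (1/2)(26.8)(0.611)² = 5.003 kg·m².
Taking anticlockwise as positive: τ₁ = +(13.1)(0.611) = +8.004 N·m; τ₂ = +(59.9)(0.611) = +36.60 N·m; τ₃ = −(12.1)(0.611) = −7.393 N·m.
Net torque τ = 37.21 N·m.
α = τ/I = 37.21/5.003 = 7.438 rad/s².

α ≈ 7.44 rad/s², anticlockwise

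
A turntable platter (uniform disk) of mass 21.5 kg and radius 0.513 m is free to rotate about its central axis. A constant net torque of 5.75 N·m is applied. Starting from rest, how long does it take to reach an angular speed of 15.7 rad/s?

t ≈ 7.72 s

I = ½MR² = (1/2)(21.5)(0.513)² = 2.829 kg·m².
α = τ/I = 5.75/2.829 = 2.032 rad/s².
ω = αt ⇒ t = ω/α = 15.7/2.032 = 7.725 s.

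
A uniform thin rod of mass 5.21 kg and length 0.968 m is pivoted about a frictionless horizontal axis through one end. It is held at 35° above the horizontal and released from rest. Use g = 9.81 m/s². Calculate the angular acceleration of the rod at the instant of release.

About the pivot, I = (1/3)ML² = (1/3)(5.21)(0.968)² = 1.627 kg·m².
The weight acts at the center, a distance L/2 = 0.4840 m from the pivot; τ = Mg(L/2) cos 35° = 20.26 N·m.
α = τ/I = 20.26/1.627 = 12.45 rad/s².

α ≈ 12.5 rad/s²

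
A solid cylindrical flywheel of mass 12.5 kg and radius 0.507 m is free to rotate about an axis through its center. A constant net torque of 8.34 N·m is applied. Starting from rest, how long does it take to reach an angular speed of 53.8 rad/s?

I = ½MR² = (1/2)(12.5)(0.507)² = 1.607 kg·m².
α = τ/I = 8.34/1.607 = 5.191 rad/s².
ω = αt ⇒ t = ω/α = 53.8/5.191 = 10.36 s.

t ≈ 10.4 s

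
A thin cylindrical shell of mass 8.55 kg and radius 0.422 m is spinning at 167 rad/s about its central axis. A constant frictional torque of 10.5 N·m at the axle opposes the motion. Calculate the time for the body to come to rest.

t ≈ 24.2 s

I = MR² = (8.55)(0.422)² = 1.523 kg·m².
The net torque has magnitude 10.5 N·m, opposing ω.
|α| = τ/I = 10.50/1.523 = 6.896 rad/s² (deceleration).
0 = ω₀ − |α|t ⇒ t = ω₀/|α| = 167/6.896 = 24.22 s.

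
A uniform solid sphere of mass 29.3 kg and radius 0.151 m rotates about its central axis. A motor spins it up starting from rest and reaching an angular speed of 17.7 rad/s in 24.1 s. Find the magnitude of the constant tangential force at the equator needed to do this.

F ≈ 1.30 N

I = (2/5)MR² = (2/5)(29.3)(0.151)² = 0.2672 kg·m².
α = Δω/Δt = (17.7 − 0)/24.1 = 0.7344 rad/s².
The required torque is τ = Iα = (0.2672)(0.7344) = 0.1963 N·m.
A tangential force at the equator gives τ = FR, so F = τ/R = 0.1963/0.151 = 1.300 N.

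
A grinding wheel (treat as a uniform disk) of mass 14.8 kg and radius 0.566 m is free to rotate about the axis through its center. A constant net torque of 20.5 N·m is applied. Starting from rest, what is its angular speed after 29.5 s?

ω ≈ 255 rad/s

I = ½MR² = (1/2)(14.8)(0.566)² = 2.371 kg·m².
α = τ/I = 20.5/2.371 = 8.647 rad/s².
ω = ω₀ + αt = 0 + (8.647)(29.5) = 255.1 rad/s.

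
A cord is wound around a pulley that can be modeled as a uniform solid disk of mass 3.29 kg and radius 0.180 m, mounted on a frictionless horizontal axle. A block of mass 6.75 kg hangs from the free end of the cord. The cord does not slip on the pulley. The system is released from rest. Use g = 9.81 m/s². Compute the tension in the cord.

I = ½MR² = (1/2)(3.29)(0.180)² = 0.05330 kg·m².
Block: mg − T = ma. Pulley: TR = Iα. No-slip: a = αR, so T = (I/R²)a = 1.645·a.
Then mg = (m + 1.645)a, so a = (6.75)(9.81)/(6.75 + 1.645) = 7.888 m/s².
T = 1.645·a = 12.98 N.

T ≈ 13.0 N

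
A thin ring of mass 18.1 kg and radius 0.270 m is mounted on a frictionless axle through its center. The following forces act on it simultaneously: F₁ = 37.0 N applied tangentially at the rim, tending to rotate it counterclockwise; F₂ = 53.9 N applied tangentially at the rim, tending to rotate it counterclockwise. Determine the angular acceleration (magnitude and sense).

α ≈ 18.6 rad/s², counterclockwise

I = MR² = (18.1)(0.270)² = 1.319 kg·m².
Taking counterclockwise as positive: τ₁ = +(37.0)(0.270) = +9.990 N·m; τ₂ = +(53.9)(0.270) = +14.55 N·m.
Net torque τ = 24.54 N·m.
α = τ/I = 24.54/1.319 = 18.60 rad/s².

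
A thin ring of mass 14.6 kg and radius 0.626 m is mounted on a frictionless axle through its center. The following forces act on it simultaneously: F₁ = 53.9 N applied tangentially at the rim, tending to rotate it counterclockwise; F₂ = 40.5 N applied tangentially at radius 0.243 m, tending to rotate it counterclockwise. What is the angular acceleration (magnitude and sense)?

α ≈ 7.62 rad/s², counterclockwise

I = MR² = (14.6)(0.626)² = 5.721 kg·m².
Taking counterclockwise as positive: τ₁ = +(53.9)(0.626) = +33.74 N·m; τ₂ = +(40.5)(0.243) = +9.841 N·m.
Net torque τ = 43.58 N·m.
α = τ/I = 43.58/5.721 = 7.618 rad/s².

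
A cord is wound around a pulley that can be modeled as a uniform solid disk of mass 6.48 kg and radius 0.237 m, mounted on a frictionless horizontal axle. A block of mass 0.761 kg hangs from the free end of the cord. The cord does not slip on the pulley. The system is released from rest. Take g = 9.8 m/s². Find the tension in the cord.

T ≈ 6.04 N

I = ½MR² = (1/2)(6.48)(0.237)² = 0.1820 kg·m².
Block: mg − T = ma. Pulley: TR = Iα. No-slip: a = αR, so T = (I/R²)a = 3.240·a.
Then mg = (m + 3.240)a, so a = (0.761)(9.8)/(0.761 + 3.240) = 1.864 m/s².
T = 3.240·a = 6.039 N.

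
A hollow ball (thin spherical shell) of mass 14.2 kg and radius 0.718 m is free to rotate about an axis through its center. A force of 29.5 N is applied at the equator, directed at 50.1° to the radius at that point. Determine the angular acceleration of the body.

I = (2/3)MR² = (2/3)(14.2)(0.718)² = 4.880 kg·m².
Only the tangential component produces torque: τ = F R sinθ = (29.5)(0.718) sin 50.1° = 16.25 N·m.
Newton's second law for rotation, τ = Iα, gives α = τ/I = 16.25/4.880 = 3.330 rad/s².

α ≈ 3.33 rad/s²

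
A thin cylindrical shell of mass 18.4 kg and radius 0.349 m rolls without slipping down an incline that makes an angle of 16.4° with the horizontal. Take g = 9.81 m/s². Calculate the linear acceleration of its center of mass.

a ≈ 1.38 m/s²

Translation along the incline: Mg sinθ − f = Ma.
Rotation about the center: fR = Iα with I = MR². No-slip gives a = αR, so f = (I/R²)a = M a.
Substituting: Mg sinθ = (1 + 1.000)Ma, so a = g sinθ/(1 + 1.000) = (9.81) sin 16.4° / 2.000 = 1.385 m/s².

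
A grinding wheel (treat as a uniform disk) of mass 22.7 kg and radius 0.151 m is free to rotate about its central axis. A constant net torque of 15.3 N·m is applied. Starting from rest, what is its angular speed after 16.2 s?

I = ½MR² = (1/2)(22.7)(0.151)² = 0.2588 kg·m².
α = τ/I = 15.3/0.2588 = 59.12 rad/s².
ω = ω₀ + αt = 0 + (59.12)(16.2) = 957.8 rad/s.

ω ≈ 958 rad/s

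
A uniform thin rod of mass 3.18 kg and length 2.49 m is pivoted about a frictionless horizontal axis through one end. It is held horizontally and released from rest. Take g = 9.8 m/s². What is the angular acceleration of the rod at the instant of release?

α ≈ 5.90 rad/s²

About the pivot, I = (1/3)ML² = (1/3)(3.18)(2.49)² = 6.572 kg·m².
The weight acts at the center, a distance L/2 = 1.245 m from the pivot; τ = Mg(L/2) = 38.80 N·m.
α = τ/I = 38.80/6.572 = 5.904 rad/s².
(Equivalently α = (3g/(2L)) = 5.904 rad/s².)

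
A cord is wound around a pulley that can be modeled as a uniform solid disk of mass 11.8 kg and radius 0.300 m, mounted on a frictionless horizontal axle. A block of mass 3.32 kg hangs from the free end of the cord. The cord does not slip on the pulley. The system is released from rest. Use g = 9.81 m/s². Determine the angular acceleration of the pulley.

I = ½MR² = (1/2)(11.8)(0.300)² = 0.5310 kg·m².
Block: mg − T = ma. Pulley: TR = Iα. No-slip: a = αR, so T = (I/R²)a = 5.900·a.
Then mg = (m + 5.900)a, so a = (3.32)(9.81)/(3.32 + 5.900) = 3.532 m/s².
α = a/R = 3.532/0.300 = 11.77 rad/s².

α ≈ 11.8 rad/s²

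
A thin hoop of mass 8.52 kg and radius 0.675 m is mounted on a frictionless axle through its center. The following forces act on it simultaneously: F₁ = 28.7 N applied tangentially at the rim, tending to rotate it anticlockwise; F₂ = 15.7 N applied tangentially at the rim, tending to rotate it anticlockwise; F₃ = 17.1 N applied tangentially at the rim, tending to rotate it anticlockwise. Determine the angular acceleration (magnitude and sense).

α ≈ 10.7 rad/s², anticlockwise

I = MR² = (8.52)(0.675)² = 3.882 kg·m².
Taking anticlockwise as positive: τ₁ = +(28.7)(0.675) = +19.37 N·m; τ₂ = +(15.7)(0.675) = +10.60 N·m; τ₃ = +(17.1)(0.675) = +11.54 N·m.
Net torque τ = 41.51 N·m.
α = τ/I = 41.51/3.882 = 10.69 rad/s².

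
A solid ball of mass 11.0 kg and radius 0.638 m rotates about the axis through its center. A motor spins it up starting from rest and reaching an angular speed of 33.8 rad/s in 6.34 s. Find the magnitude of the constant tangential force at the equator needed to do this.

F ≈ 15.0 N

I = (2/5)MR² = (2/5)(11.0)(0.638)² = 1.791 kg·m².
α = Δω/Δt = (33.8 − 0)/6.34 = 5.331 rad/s².
The required torque is τ = Iα = (1.791)(5.331) = 9.548 N·m.
A tangential force at the equator gives τ = FR, so F = τ/R = 9.548/0.638 = 14.97 N.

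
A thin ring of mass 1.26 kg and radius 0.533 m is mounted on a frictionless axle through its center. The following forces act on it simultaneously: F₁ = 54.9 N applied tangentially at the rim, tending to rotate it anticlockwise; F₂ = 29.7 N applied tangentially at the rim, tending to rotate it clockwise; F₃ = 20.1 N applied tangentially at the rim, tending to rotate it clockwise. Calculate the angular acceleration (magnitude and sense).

I = MR² = (1.26)(0.533)² = 0.3580 kg·m².
Taking anticlockwise as positive: τ₁ = +(54.9)(0.533) = +29.26 N·m; τ₂ = −(29.7)(0.533) = −15.83 N·m; τ₃ = −(20.1)(0.533) = −10.71 N·m.
Net torque τ = 2.718 N·m.
α = τ/I = 2.718/0.3580 = 7.594 rad/s².

α ≈ 7.59 rad/s², anticlockwise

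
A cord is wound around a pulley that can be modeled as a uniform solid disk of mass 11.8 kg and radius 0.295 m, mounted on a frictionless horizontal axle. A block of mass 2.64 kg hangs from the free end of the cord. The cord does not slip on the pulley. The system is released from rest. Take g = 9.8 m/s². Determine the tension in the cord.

I = ½MR² = (1/2)(11.8)(0.295)² = 0.5134 kg·m².
Block: mg − T = ma. Pulley: TR = Iα. No-slip: a = αR, so T = (I/R²)a = 5.900·a.
Then mg = (m + 5.900)a, so a = (2.64)(9.8)/(2.64 + 5.900) = 3.030 m/s².
T = 5.900·a = 17.87 N.

T ≈ 17.9 N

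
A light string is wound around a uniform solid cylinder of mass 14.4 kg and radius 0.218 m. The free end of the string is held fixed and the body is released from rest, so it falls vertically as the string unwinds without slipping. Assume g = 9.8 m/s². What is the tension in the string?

Translation: Mg − T = Ma. Rotation about the center: TR = Iα with I = ½MR².
With a = αR: T = (I/R²)a = (1/2)M a, so Mg = (1 + 0.5000)Ma.
a = g/(1 + 0.5000) = 9.8/1.500 = 6.533 m/s².
T = 0.5000·M·a = (0.5000)(14.4)(6.533) = 47.04 N.

T ≈ 47.0 N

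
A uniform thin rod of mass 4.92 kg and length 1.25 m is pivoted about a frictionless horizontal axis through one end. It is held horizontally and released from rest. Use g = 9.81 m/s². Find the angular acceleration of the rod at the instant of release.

α ≈ 11.8 rad/s²

About the pivot, I = (1/3)ML² = (1/3)(4.92)(1.25)² = 2.562 kg·m².
The weight acts at the center, a distance L/2 = 0.6250 m from the pivot; τ = Mg(L/2) = 30.17 N·m.
α = τ/I = 30.17/2.562 = 11.77 rad/s².
(Equivalently α = (3g/(2L)) = 11.77 rad/s².)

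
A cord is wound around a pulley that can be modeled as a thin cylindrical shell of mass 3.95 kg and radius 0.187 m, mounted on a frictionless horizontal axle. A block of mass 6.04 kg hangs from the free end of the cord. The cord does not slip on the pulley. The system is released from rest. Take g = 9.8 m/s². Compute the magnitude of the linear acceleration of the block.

a ≈ 5.93 m/s²

I = MR² = (3.95)(0.187)² = 0.1381 kg·m².
Block: mg − T = ma. Pulley: TR = Iα. No-slip: a = αR, so T = (I/R²)a = 3.950·a.
Then mg = (m + 3.950)a, so a = (6.04)(9.8)/(6.04 + 3.950) = 5.925 m/s².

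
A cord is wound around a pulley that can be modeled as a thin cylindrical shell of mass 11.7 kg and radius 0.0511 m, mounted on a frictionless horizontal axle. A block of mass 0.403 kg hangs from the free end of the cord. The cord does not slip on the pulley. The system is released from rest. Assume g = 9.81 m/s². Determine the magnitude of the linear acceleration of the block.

a ≈ 0.327 m/s²

I = MR² = (11.7)(0.0511)² = 0.03055 kg·m².
Block: mg − T = ma. Pulley: TR = Iα. No-slip: a = αR, so T = (I/R²)a = 11.70·a.
Then mg = (m + 11.70)a, so a = (0.403)(9.81)/(0.403 + 11.70) = 0.3266 m/s².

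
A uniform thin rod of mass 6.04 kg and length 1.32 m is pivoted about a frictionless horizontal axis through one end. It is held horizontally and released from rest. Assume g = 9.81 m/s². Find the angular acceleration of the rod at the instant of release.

About the pivot, I = (1/3)ML² = (1/3)(6.04)(1.32)² = 3.508 kg·m².
The weight acts at the center, a distance L/2 = 0.6600 m from the pivot; τ = Mg(L/2) = 39.11 N·m.
α = τ/I = 39.11/3.508 = 11.15 rad/s².

α ≈ 11.1 rad/s²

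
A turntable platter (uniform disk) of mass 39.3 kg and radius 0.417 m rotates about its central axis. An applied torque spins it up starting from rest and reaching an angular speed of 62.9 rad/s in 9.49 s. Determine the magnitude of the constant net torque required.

I = ½MR² = (1/2)(39.3)(0.417)² = 3.417 kg·m².
α = Δω/Δt = (62.9 − 0)/9.49 = 6.628 rad/s².
τ = Iα = (3.417)(6.628) = 22.65 N·m.

τ ≈ 22.6 N·m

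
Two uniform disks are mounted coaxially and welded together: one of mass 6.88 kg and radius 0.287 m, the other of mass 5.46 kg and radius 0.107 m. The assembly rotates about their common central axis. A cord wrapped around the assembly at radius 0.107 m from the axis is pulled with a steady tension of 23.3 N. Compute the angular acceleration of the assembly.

α ≈ 7.92 rad/s²

I = ½M₁R₁² + ½M₂R₂² = ½(6.88)(0.287)² + ½(5.46)(0.107)² = 0.3146 kg·m².
τ = F r = (23.3)(0.107) = 2.493 N·m.
α = τ/I = 2.493/0.3146 = 7.925 rad/s².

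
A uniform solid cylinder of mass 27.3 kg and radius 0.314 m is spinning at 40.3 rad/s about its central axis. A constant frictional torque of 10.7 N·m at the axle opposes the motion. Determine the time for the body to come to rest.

I = ½MR² = (1/2)(27.3)(0.314)² = 1.346 kg·m².
The net torque has magnitude 10.7 N·m, opposing ω.
|α| = τ/I = 10.70/1.346 = 7.950 rad/s² (deceleration).
0 = ω₀ − |α|t ⇒ t = ω₀/|α| = 40.3/7.950 = 5.069 s.

t ≈ 5.07 s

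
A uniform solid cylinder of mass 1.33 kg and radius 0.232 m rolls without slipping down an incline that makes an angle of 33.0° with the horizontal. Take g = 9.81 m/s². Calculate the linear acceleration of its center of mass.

a ≈ 3.56 m/s²

Translation along the incline: Mg sinθ − f = Ma.
Rotation about the center: fR = Iα with I = ½MR². No-slip gives a = αR, so f = (I/R²)a = (1/2)M a.
Substituting: Mg sinθ = (1 + 0.5000)Ma, so a = g sinθ/(1 + 0.5000) = (9.81) sin 33.0° / 1.500 = 3.562 m/s².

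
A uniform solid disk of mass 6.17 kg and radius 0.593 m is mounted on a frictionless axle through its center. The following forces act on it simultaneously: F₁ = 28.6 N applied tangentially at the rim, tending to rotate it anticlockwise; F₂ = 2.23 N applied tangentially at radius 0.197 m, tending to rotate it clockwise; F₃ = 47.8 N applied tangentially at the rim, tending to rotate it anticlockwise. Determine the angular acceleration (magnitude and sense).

I = ½MR² = (1/2)(6.17)(0.593)² = 1.085 kg·m².
Taking anticlockwise as positive: τ₁ = +(28.6)(0.593) = +16.96 N·m; τ₂ = −(2.23)(0.197) = −0.4393 N·m; τ₃ = +(47.8)(0.593) = +28.35 N·m.
Net torque τ = 44.87 N·m.
α = τ/I = 44.87/1.085 = 41.36 rad/s².

α ≈ 41.4 rad/s², anticlockwise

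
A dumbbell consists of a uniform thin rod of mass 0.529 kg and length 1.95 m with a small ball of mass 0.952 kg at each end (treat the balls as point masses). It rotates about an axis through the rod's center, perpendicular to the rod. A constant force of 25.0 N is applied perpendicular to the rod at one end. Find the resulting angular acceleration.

I_rod = (1/12)ML² = (1/12)(0.529)(1.95)² = 0.1676 kg·m².
I_balls = 2·m·(L/2)² = 2(0.952)(0.9750)² = 1.810 kg·m².
Total I = 1.978 kg·m².
τ = F·(L/2) = (25.0)(0.975) = 24.38 N·m.
α = τ/I = 24.38/1.978 = 12.33 rad/s².

α ≈ 12.3 rad/s²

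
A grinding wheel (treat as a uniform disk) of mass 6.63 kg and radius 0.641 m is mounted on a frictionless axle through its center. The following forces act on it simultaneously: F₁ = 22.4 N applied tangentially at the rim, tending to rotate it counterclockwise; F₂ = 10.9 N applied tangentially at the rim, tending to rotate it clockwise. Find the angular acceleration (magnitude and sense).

I = ½MR² = (1/2)(6.63)(0.641)² = 1.362 kg·m².
Taking counterclockwise as positive: τ₁ = +(22.4)(0.641) = +14.36 N·m; τ₂ = −(10.9)(0.641) = −6.987 N·m.
Net torque τ = 7.371 N·m.
α = τ/I = 7.371/1.362 = 5.412 rad/s².

α ≈ 5.41 rad/s², counterclockwise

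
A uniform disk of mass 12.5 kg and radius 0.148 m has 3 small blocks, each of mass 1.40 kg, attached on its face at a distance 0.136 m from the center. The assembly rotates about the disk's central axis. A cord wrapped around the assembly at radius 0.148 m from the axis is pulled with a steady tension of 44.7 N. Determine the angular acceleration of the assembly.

α ≈ 30.8 rad/s²

I_disk = ½MR² = ½(12.5)(0.148)² = 0.1369 kg·m².
I_blocks = 3·m·r² = 3(1.40)(0.136)² = 0.07768 kg·m².
Total I = 0.2146 kg·m².
τ = F r = (44.7)(0.148) = 6.616 N·m.
α = τ/I = 6.616/0.2146 = 30.83 rad/s².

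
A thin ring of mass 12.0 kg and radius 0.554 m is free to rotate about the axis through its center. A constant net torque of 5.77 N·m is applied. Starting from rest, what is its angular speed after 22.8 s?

I = MR² = (12.0)(0.554)² = 3.683 kg·m².
α = τ/I = 5.77/3.683 = 1.567 rad/s².
ω = ω₀ + αt = 0 + (1.567)(22.8) = 35.72 rad/s.

ω ≈ 35.7 rad/s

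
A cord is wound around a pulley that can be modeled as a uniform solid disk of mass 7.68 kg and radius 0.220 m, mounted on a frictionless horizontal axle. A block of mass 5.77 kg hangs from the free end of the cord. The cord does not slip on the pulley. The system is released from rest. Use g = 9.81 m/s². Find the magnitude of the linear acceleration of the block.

I = ½MR² = (1/2)(7.68)(0.220)² = 0.1859 kg·m².
Block: mg − T = ma. Pulley: TR = Iα. No-slip: a = αR, so T = (I/R²)a = 3.840·a.
Then mg = (m + 3.840)a, so a = (5.77)(9.81)/(5.77 + 3.840) = 5.890 m/s².

a ≈ 5.89 m/s²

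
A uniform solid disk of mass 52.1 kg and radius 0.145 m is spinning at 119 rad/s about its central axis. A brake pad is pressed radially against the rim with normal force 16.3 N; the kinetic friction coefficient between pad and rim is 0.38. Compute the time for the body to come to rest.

I = ½MR² = (1/2)(52.1)(0.145)² = 0.5477 kg·m².
Friction force f = μN = (0.38)(16.3) = 6.194 N at the rim; torque magnitude τ = fR = 0.8981 N·m, opposing ω.
|α| = τ/I = 0.8981/0.5477 = 1.640 rad/s² (deceleration).
0 = ω₀ − |α|t ⇒ t = ω₀/|α| = 119/1.640 = 72.57 s.

t ≈ 72.6 s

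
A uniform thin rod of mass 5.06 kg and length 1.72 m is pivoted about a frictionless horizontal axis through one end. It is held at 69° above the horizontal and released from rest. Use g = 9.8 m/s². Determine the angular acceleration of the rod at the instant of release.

About the pivot, I = (1/3)ML² = (1/3)(5.06)(1.72)² = 4.990 kg·m².
The weight acts at the center, a distance L/2 = 0.8600 m from the pivot; τ = Mg(L/2) cos 69° = 15.28 N·m.
α = τ/I = 15.28/4.990 = 3.063 rad/s².
(Equivalently α = (3g/(2L)) cos 69° = 3.063 rad/s².)

α ≈ 3.06 rad/s²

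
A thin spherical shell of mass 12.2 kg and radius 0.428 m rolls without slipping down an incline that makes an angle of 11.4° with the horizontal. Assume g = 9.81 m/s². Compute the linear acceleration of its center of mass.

Translation along the incline: Mg sinθ − f = Ma.
Rotation about the center: fR = Iα with I = (2/3)MR². No-slip gives a = αR, so f = (I/R²)a = (2/3)M a.
Substituting: Mg sinθ = (1 + 0.6667)Ma, so a = g sinθ/(1 + 0.6667) = (9.81) sin 11.4° / 1.667 = 1.163 m/s².

a ≈ 1.16 m/s²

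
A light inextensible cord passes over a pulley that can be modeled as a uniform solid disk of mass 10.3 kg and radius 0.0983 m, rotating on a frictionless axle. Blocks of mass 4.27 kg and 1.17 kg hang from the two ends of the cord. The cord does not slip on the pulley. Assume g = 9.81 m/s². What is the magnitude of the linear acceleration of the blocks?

I = ½MR² = (1/2)(10.3)(0.0983)² = 0.04976 kg·m².
Heavier block: m₁g − T₁ = m₁a. Lighter block: T₂ − m₂g = m₂a.
Pulley: (T₁ − T₂)R = Iα = I(a/R), so T₁ − T₂ = (I/R²)a = (1/2)M_p a = 5.150·a.
Adding the three: (m₁ − m₂)g = (m₁ + m₂ + 5.150)a, so a = (4.27 − 1.17)(9.81)/(4.27 + 1.17 + 5.150) = 2.872 m/s².

a ≈ 2.87 m/s²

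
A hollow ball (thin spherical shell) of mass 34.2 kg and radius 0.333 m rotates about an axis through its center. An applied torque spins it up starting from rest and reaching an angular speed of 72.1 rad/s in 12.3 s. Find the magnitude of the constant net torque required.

I = (2/3)MR² = (2/3)(34.2)(0.333)² = 2.528 kg·m².
α = Δω/Δt = (72.1 − 0)/12.3 = 5.862 rad/s².
τ = Iα = (2.528)(5.862) = 14.82 N·m.

τ ≈ 14.8 N·m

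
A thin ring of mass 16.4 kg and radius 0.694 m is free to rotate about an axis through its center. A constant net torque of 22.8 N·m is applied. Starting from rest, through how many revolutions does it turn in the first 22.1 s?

I = MR² = (16.4)(0.694)² = 7.899 kg·m².
α = τ/I = 22.8/7.899 = 2.887 rad/s².
θ = ½αt² = ½(2.887)(22.1)² = 704.9 rad.
Revolutions = θ/(2π) = 112.2.

≈ 112 revolutions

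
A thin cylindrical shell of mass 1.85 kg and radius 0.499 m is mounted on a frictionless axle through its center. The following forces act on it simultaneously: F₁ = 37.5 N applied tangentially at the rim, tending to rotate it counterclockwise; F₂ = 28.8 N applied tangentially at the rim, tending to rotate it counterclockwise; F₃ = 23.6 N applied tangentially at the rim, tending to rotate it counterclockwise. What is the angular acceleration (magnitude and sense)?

I = MR² = (1.85)(0.499)² = 0.4607 kg·m².
Taking counterclockwise as positive: τ₁ = +(37.5)(0.499) = +18.71 N·m; τ₂ = +(28.8)(0.499) = +14.37 N·m; τ₃ = +(23.6)(0.499) = +11.78 N·m.
Net torque τ = 44.86 N·m.
α = τ/I = 44.86/0.4607 = 97.38 rad/s².

α ≈ 97.4 rad/s², counterclockwise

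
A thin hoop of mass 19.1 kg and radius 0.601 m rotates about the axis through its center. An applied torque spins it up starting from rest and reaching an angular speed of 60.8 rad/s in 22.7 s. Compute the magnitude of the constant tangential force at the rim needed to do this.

F ≈ 30.7 N

I = MR² = (19.1)(0.601)² = 6.899 kg·m².
α = Δω/Δt = (60.8 − 0)/22.7 = 2.678 rad/s².
The required torque is τ = Iα = (6.899)(2.678) = 18.48 N·m.
A tangential force at the rim gives τ = FR, so F = τ/R = 18.48/0.601 = 30.75 N.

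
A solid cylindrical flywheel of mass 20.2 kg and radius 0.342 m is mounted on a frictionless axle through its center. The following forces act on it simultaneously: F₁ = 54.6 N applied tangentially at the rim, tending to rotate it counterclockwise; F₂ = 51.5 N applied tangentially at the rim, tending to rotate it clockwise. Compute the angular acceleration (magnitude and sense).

α ≈ 0.897 rad/s², counterclockwise

I = ½MR² = (1/2)(20.2)(0.342)² = 1.181 kg·m².
Taking counterclockwise as positive: τ₁ = +(54.6)(0.342) = +18.67 N·m; τ₂ = −(51.5)(0.342) = −17.61 N·m.
Net torque τ = 1.060 N·m.
α = τ/I = 1.060/1.181 = 0.8975 rad/s².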